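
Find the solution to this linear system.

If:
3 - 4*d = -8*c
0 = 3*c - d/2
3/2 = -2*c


Then:
No Solution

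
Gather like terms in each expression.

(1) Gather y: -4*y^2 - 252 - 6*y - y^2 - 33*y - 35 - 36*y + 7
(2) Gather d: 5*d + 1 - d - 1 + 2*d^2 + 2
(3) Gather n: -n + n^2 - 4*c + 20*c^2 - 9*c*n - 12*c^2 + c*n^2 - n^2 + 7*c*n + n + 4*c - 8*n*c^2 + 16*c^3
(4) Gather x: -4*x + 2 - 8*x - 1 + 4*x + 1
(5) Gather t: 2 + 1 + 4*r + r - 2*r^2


(1) = -5*y^2 - 75*y - 280
(2) = 2*d^2 + 4*d + 2
(3) = 16*c^3 + 8*c^2 + c*n^2 + n*(-8*c^2 - 2*c)
(4) = 2 - 8*x
(5) = -2*r^2 + 5*r + 3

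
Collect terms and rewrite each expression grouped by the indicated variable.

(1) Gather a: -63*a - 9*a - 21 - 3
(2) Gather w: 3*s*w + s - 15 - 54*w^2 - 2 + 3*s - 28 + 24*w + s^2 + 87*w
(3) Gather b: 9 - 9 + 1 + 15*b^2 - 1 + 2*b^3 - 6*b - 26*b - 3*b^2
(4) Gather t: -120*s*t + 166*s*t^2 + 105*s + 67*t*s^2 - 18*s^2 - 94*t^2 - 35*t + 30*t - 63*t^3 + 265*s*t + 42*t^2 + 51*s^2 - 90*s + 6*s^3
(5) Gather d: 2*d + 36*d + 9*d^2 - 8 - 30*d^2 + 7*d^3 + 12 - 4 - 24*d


(1) = -72*a - 24
(2) = s^2 + 4*s - 54*w^2 + w*(3*s + 111) - 45
(3) = 2*b^3 + 12*b^2 - 32*b
(4) = 6*s^3 + 33*s^2 + 15*s - 63*t^3 + t^2*(166*s - 52) + t*(67*s^2 + 145*s - 5)
(5) = 7*d^3 - 21*d^2 + 14*d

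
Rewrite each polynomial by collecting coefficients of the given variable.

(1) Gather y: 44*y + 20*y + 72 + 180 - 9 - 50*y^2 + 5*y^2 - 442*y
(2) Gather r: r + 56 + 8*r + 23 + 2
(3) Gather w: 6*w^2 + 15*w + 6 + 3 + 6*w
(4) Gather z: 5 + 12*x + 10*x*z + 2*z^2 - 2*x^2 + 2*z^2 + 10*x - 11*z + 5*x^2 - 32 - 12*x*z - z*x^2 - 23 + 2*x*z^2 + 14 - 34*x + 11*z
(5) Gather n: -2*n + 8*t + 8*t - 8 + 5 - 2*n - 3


(1) = -45*y^2 - 378*y + 243
(2) = 9*r + 81
(3) = 6*w^2 + 21*w + 9
(4) = 3*x^2 - 12*x + z^2*(2*x + 4) + z*(-x^2 - 2*x) - 36
(5) = -4*n + 16*t - 6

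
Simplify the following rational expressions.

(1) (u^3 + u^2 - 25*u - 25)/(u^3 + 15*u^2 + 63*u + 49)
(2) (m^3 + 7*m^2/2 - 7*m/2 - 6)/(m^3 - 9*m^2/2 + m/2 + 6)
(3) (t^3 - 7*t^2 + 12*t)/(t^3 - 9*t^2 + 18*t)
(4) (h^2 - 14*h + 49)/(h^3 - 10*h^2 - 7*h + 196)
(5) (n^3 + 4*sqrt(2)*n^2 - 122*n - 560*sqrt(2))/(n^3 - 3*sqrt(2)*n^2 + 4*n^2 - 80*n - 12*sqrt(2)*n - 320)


(1) = (u^2 - 25)/(u^2 + 14*u + 49)
(2) = (m + 4)/(m - 4)
(3) = (t - 4)/(t - 6)
(4) = 1/(h + 4)
(5) = (n + 7*sqrt(2))/(n + 4)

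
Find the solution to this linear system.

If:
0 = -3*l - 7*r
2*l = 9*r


Then:
l = 0
r = 0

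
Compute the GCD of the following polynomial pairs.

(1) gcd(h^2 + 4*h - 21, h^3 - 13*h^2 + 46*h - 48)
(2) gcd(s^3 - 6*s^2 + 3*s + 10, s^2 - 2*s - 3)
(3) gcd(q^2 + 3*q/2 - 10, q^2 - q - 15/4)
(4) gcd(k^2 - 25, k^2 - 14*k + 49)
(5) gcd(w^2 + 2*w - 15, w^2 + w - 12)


(1) = gcd((h - 3)*(h + 7), (h - 8)*(h - 3)*(h - 2)) = h - 3
(2) = s + 1
(3) = q - 5/2
(4) = gcd((k - 5)*(k + 5), (k - 7)^2) = 1
(5) = gcd((w - 3)*(w + 5), (w - 3)*(w + 4)) = w - 3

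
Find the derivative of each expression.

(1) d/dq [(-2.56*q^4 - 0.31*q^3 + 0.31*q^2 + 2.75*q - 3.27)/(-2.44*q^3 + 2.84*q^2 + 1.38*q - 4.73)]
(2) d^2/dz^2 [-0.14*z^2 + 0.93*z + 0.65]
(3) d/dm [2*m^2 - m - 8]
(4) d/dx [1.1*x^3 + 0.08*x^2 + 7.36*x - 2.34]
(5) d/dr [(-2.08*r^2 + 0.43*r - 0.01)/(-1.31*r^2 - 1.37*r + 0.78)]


(1) = (6.2464*q^6 - 14.5408*q^5 - 10.7224*q^4 + 60.9996*q^3 - 26.9197*q^2 + 15.641*q - 8.4949)/(5.9536*q^6 - 13.8592*q^5 + 1.3312*q^4 + 30.9208*q^3 - 24.962*q^2 - 13.0548*q + 22.3729)
(2) = -0.280000000000000
(3) = 4*m - 1
(4) = 3.3*x^2 + 0.16*x + 7.36
(5) = (3.4129*r^2 - 3.271*r + 0.3217)/(1.7161*r^4 + 3.5894*r^3 - 0.1667*r^2 - 2.1372*r + 0.6084)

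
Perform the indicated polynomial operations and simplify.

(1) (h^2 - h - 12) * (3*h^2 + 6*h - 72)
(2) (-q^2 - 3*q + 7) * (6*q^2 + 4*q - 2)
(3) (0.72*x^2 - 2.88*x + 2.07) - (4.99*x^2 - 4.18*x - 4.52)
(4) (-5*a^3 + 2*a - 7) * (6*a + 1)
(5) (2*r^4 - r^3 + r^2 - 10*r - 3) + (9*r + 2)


(1) = 3*h^4 + 3*h^3 - 114*h^2 + 864
(2) = -6*q^4 - 22*q^3 + 32*q^2 + 34*q - 14
(3) = -4.27*x^2 + 1.3*x + 6.59
(4) = -30*a^4 - 5*a^3 + 12*a^2 - 40*a - 7
(5) = 2*r^4 - r^3 + r^2 - r - 1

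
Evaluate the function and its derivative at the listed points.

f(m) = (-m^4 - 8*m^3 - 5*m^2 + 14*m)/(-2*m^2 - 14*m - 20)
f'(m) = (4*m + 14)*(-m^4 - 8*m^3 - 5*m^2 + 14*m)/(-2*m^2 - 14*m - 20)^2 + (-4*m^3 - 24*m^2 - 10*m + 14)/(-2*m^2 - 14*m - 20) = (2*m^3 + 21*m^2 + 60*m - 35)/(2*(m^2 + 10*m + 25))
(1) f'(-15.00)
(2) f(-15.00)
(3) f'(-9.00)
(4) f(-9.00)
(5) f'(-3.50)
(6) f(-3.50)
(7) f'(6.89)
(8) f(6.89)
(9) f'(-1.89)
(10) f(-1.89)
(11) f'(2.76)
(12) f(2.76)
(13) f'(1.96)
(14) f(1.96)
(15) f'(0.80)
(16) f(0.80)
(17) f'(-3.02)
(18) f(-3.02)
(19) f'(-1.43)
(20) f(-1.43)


(1) = -14.80
(2) = 96.00
(3) = -10.38
(4) = 22.50
(5) = -16.33
(6) = 18.38
(7) = 7.18
(8) = 23.70
(9) = -4.49
(10) = 4.49
(11) = 2.76
(12) = 3.05
(13) = 1.84
(14) = 1.21
(15) = 0.41
(16) = -0.11
(17) = -10.17
(18) = 12.20
(19) = -3.28
(20) = 2.71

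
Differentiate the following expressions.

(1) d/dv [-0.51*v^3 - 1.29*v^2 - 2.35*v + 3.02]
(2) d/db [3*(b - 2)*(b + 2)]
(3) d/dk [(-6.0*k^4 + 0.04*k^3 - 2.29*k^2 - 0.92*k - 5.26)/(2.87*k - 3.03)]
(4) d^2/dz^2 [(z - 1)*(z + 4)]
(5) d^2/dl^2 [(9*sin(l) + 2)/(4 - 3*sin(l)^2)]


(1) = -1.53*v^2 - 2.58*v - 2.35
(2) = 6*b
(3) = (-51.66*k^4 + 72.9496*k^3 - 6.9359*k^2 + 13.8774*k + 17.8838)/(8.2369*k^2 - 17.3922*k + 9.1809)
(4) = 2
(5) = 3*(27*sin(l)^5 + 24*sin(l)^4 + 162*sin(l)^3 - 4*sin(l)^2 - 168*sin(l) - 16)/(3*sin(l)^2 - 4)^3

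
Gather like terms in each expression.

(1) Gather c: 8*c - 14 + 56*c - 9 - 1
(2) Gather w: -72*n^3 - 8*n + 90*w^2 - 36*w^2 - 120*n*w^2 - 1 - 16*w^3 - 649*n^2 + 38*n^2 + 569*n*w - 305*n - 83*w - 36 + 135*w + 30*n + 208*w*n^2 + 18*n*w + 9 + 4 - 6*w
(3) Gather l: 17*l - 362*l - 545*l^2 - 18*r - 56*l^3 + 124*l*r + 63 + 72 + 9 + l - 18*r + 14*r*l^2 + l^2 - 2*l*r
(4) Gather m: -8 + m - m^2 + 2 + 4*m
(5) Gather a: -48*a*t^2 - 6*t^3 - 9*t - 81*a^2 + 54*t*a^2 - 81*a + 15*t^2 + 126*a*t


(1) = 64*c - 24
(2) = -72*n^3 - 611*n^2 - 283*n - 16*w^3 + w^2*(54 - 120*n) + w*(208*n^2 + 587*n + 46) - 24
(3) = -56*l^3 + l^2*(14*r - 544) + l*(122*r - 344) - 36*r + 144
(4) = -m^2 + 5*m - 6
(5) = a^2*(54*t - 81) + a*(-48*t^2 + 126*t - 81) - 6*t^3 + 15*t^2 - 9*t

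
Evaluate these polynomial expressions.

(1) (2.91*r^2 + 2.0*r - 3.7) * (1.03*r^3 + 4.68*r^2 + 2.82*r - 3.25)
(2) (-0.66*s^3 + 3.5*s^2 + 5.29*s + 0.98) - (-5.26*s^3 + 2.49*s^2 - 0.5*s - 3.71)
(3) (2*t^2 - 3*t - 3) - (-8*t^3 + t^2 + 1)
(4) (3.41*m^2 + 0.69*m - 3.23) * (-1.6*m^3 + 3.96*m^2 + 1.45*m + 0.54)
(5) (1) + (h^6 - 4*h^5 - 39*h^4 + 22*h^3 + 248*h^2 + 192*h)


(1) = 2.9973*r^5 + 15.6788*r^4 + 13.7552*r^3 - 21.1335*r^2 - 16.934*r + 12.025
(2) = 4.6*s^3 + 1.01*s^2 + 5.79*s + 4.69
(3) = 8*t^3 + t^2 - 3*t - 4
(4) = -5.456*m^5 + 12.3996*m^4 + 12.8449*m^3 - 9.9489*m^2 - 4.3109*m - 1.7442
(5) = h^6 - 4*h^5 - 39*h^4 + 22*h^3 + 248*h^2 + 192*h + 1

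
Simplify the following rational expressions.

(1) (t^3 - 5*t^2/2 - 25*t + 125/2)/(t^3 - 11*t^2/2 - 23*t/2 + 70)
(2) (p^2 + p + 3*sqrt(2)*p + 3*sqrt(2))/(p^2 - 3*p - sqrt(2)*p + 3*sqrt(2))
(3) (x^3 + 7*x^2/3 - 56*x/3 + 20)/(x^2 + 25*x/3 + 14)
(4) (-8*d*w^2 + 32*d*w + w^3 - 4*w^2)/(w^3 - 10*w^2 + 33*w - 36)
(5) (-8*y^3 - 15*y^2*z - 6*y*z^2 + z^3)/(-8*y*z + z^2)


(1) = (2*t^2 + 5*t - 25)/(2*t^2 - t - 28)
(2) = (p^2 + p*(1 + 3*sqrt(2)) + 3*sqrt(2))/(p^2 + p*(-3 - sqrt(2)) + 3*sqrt(2))
(3) = (3*x^2 - 11*x + 10)/(3*x + 7)
(4) = (-8*d*w + w^2)/(w^2 - 6*w + 9)
(5) = (y^2 + 2*y*z + z^2)/z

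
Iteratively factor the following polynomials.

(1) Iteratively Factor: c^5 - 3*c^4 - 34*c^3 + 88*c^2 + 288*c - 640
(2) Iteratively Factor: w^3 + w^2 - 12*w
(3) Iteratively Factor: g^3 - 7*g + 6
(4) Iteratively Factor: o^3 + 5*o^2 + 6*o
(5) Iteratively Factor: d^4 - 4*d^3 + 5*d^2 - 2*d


(1) = (c + 4)*(c^4 - 7*c^3 - 6*c^2 + 112*c - 160) = (c - 4)*(c + 4)*(c^3 - 3*c^2 - 18*c + 40) = (c - 4)*(c - 2)*(c + 4)*(c^2 - c - 20) = (c - 4)*(c - 2)*(c + 4)^2*(c - 5)
(2) = (w - 3)*(w^2 + 4*w) = (w - 3)*(w + 4)*(w)
(3) = (g - 1)*(g^2 + g - 6) = (g - 2)*(g - 1)*(g + 3)
(4) = (o + 3)*(o^2 + 2*o) = (o + 2)*(o + 3)*(o)
(5) = (d - 1)*(d^3 - 3*d^2 + 2*d) = (d - 1)^2*(d^2 - 2*d) = d*(d - 1)^2*(d - 2)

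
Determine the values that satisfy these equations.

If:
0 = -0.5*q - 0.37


Then:
q = -0.74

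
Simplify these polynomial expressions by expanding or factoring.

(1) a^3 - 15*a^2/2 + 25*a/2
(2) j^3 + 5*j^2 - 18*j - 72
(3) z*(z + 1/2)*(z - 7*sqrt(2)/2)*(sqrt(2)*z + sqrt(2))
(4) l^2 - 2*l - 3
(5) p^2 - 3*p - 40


(1) = a*(a - 5)*(a - 5/2)
(2) = (j - 4)*(j + 3)*(j + 6)
(3) = sqrt(2)*z^4 - 7*z^3 + 3*sqrt(2)*z^3/2 - 21*z^2/2 + sqrt(2)*z^2/2 - 7*z/2
(4) = (l - 3)*(l + 1)
(5) = (p - 8)*(p + 5)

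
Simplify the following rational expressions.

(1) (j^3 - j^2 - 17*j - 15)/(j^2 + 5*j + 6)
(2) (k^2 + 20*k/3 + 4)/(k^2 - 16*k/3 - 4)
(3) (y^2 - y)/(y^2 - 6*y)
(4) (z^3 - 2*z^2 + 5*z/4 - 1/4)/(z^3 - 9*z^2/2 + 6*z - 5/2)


(1) = (j^2 - 4*j - 5)/(j + 2)
(2) = (k + 6)/(k - 6)
(3) = (y - 1)/(y - 6)
(4) = (4*z^2 - 4*z + 1)/(4*z^2 - 14*z + 10)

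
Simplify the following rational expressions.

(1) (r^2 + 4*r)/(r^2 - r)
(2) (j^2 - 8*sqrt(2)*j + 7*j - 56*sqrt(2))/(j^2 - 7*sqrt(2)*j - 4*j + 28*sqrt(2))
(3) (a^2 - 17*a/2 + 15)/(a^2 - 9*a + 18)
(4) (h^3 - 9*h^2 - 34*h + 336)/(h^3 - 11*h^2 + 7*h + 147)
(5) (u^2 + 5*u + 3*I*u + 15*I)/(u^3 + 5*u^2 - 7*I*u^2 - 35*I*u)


(1) = (r + 4)/(r - 1)
(2) = (j^2 + j*(7 - 8*sqrt(2)) - 56*sqrt(2))/(j^2 + j*(-7*sqrt(2) - 4) + 28*sqrt(2))
(3) = (2*a - 5)/(2*a - 6)
(4) = (h^2 - 2*h - 48)/(h^2 - 4*h - 21)
(5) = (u + 3*I)/(u^2 - 7*I*u)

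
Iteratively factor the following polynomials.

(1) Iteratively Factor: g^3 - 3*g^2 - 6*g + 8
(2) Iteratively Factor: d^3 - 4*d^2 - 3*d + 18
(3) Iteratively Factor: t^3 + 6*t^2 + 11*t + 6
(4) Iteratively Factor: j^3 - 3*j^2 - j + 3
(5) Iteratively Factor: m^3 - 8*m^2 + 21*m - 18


(1) = (g - 1)*(g^2 - 2*g - 8) = (g - 4)*(g - 1)*(g + 2)
(2) = (d - 3)*(d^2 - d - 6) = (d - 3)*(d + 2)*(d - 3)
(3) = (t + 2)*(t^2 + 4*t + 3) = (t + 2)*(t + 3)*(t + 1)
(4) = (j - 3)*(j^2 - 1) = (j - 3)*(j - 1)*(j + 1)
(5) = (m - 3)*(m^2 - 5*m + 6) = (m - 3)^2*(m - 2)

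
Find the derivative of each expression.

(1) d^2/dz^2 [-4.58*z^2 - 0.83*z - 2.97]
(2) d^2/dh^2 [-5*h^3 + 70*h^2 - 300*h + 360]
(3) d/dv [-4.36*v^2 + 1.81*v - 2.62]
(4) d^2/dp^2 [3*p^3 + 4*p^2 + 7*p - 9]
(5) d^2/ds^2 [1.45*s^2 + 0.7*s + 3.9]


(1) = -9.16000000000000
(2) = 140 - 30*h
(3) = 1.81 - 8.72*v
(4) = 18*p + 8
(5) = 2.90000000000000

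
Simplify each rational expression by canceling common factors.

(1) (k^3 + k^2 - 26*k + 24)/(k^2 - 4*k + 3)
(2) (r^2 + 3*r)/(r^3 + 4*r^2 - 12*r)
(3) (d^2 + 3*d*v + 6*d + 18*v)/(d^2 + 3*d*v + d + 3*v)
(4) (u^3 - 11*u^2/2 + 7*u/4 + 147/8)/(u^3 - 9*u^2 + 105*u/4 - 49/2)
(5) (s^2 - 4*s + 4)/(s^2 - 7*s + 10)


(1) = (k^2 + 2*k - 24)/(k - 3)
(2) = (r + 3)/(r^2 + 4*r - 12)
(3) = (d + 6)/(d + 1)
(4) = (2*u + 3)/(2*u - 4)
(5) = (s - 2)/(s - 5)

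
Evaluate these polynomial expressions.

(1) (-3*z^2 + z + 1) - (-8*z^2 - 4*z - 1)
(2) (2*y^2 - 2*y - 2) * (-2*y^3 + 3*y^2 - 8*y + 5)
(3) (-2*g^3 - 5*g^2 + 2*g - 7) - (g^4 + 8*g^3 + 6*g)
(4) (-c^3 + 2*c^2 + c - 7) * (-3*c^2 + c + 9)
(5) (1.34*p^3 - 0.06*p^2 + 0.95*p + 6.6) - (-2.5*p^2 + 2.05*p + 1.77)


(1) = 5*z^2 + 5*z + 2
(2) = -4*y^5 + 10*y^4 - 18*y^3 + 20*y^2 + 6*y - 10
(3) = -g^4 - 10*g^3 - 5*g^2 - 4*g - 7
(4) = 3*c^5 - 7*c^4 - 10*c^3 + 40*c^2 + 2*c - 63
(5) = 1.34*p^3 + 2.44*p^2 - 1.1*p + 4.83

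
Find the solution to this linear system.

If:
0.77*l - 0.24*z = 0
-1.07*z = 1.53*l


Then:
l = 0.00
z = 0.00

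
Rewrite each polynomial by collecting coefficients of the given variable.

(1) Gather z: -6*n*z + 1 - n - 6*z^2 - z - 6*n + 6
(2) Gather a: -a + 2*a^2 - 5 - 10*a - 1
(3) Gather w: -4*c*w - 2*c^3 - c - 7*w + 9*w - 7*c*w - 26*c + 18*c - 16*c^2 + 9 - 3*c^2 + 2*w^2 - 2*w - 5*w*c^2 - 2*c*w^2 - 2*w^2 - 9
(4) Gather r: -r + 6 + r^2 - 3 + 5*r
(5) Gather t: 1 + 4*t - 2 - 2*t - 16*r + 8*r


(1) = -7*n - 6*z^2 + z*(-6*n - 1) + 7
(2) = 2*a^2 - 11*a - 6
(3) = -2*c^3 - 19*c^2 - 2*c*w^2 - 9*c + w*(-5*c^2 - 11*c)
(4) = r^2 + 4*r + 3
(5) = -8*r + 2*t - 1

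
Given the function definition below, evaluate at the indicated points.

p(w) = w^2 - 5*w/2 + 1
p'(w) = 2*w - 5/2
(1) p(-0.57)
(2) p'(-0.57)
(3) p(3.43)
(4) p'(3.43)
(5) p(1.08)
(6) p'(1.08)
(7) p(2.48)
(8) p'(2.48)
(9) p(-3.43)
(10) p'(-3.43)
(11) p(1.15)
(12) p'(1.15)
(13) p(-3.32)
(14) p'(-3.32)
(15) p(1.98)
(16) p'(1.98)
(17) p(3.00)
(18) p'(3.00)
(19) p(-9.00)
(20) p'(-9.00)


(1) = 2.75
(2) = -3.64
(3) = 4.19
(4) = 4.36
(5) = -0.53
(6) = -0.34
(7) = 0.95
(8) = 2.46
(9) = 21.34
(10) = -9.36
(11) = -0.55
(12) = -0.20
(13) = 20.32
(14) = -9.14
(15) = -0.03
(16) = 1.46
(17) = 2.50
(18) = 3.50
(19) = 104.50
(20) = -20.50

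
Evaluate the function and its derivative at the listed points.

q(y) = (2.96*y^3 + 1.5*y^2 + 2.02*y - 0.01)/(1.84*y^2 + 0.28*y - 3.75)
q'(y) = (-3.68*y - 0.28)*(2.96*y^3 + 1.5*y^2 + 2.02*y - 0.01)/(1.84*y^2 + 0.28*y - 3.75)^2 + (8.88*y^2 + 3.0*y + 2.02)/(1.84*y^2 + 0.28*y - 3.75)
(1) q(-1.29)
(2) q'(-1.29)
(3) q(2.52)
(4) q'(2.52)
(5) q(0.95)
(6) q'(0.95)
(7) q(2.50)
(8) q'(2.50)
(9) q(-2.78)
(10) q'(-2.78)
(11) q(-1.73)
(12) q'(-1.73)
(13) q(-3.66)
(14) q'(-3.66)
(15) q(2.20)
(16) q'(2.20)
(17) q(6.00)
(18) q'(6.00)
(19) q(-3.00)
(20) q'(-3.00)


(1) = 6.17
(2) = -38.59
(3) = 7.17
(4) = -0.30
(5) = -3.18
(6) = -13.65
(7) = 7.18
(8) = -0.36
(9) = -5.95
(10) = 0.32
(11) = -11.27
(12) = -35.51
(13) = -6.66
(14) = 1.11
(15) = 7.49
(16) = -1.93
(17) = 10.99
(18) = 1.46
(19) = -6.06
(20) = 0.65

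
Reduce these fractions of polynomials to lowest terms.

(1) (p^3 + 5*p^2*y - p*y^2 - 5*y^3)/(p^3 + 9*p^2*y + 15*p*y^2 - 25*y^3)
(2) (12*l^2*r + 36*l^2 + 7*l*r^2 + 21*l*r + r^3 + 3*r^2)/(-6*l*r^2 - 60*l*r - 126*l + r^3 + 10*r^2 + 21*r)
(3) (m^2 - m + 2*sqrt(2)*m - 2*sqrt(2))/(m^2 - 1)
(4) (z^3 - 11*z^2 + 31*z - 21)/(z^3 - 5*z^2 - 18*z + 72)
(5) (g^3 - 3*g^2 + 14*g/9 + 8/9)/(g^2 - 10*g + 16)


(1) = (p + y)/(p + 5*y)
(2) = (12*l^2 + 7*l*r + r^2)/(-6*l*r - 42*l + r^2 + 7*r)
(3) = (m + 2*sqrt(2))/(m + 1)
(4) = (z^2 - 8*z + 7)/(z^2 - 2*z - 24)
(5) = (9*g^2 - 9*g - 4)/(9*g - 72)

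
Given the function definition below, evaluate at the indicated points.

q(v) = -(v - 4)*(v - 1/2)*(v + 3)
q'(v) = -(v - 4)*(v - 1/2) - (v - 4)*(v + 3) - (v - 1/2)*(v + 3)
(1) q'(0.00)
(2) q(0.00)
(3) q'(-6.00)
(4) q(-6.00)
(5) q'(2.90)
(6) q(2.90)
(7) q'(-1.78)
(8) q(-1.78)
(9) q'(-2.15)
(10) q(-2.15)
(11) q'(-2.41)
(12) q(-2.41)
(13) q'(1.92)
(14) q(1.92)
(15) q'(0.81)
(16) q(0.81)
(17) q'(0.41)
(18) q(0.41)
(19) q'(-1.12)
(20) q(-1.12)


(1) = 11.50
(2) = -6.00
(3) = -114.50
(4) = 195.00
(5) = -5.03
(6) = 15.58
(7) = -3.35
(8) = -16.08
(9) = -8.82
(10) = -13.85
(11) = -13.15
(12) = -11.01
(13) = 6.20
(14) = 14.53
(15) = 11.96
(16) = 3.77
(17) = 12.23
(18) = -1.10
(19) = 4.38
(20) = -15.59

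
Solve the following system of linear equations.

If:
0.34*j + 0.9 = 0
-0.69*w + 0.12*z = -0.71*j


Then:
j = -2.65
w = 0.173913043478261*z - 2.72378516624041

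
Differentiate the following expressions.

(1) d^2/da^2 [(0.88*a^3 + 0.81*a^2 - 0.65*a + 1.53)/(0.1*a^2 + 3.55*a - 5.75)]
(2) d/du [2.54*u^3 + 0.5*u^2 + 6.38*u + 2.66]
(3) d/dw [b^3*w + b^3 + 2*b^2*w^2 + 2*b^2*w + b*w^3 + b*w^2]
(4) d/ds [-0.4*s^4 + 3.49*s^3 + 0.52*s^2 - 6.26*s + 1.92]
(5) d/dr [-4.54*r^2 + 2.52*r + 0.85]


(1) = (22.6043*a^3 - 104.8917*a^2 + 175.5864*a + 67.34815)/(0.001*a^6 + 0.1065*a^5 + 3.60825*a^4 + 32.491375*a^3 - 207.474375*a^2 + 352.115625*a - 190.109375)
(2) = 7.62*u^2 + 1.0*u + 6.38
(3) = b*(b^2 + 4*b*w + 2*b + 3*w^2 + 2*w)
(4) = -1.6*s^3 + 10.47*s^2 + 1.04*s - 6.26
(5) = 2.52 - 9.08*r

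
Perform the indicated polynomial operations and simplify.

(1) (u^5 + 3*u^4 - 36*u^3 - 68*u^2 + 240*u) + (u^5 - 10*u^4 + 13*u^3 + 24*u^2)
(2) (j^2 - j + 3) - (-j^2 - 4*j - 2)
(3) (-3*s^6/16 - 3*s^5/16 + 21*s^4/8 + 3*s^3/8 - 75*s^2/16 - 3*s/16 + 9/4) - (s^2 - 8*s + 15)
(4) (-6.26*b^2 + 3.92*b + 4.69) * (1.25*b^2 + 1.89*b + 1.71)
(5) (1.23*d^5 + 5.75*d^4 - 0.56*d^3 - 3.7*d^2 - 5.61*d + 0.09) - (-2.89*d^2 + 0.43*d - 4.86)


(1) = 2*u^5 - 7*u^4 - 23*u^3 - 44*u^2 + 240*u
(2) = 2*j^2 + 3*j + 5
(3) = -3*s^6/16 - 3*s^5/16 + 21*s^4/8 + 3*s^3/8 - 91*s^2/16 + 125*s/16 - 51/4
(4) = -7.825*b^4 - 6.9314*b^3 + 2.5667*b^2 + 15.5673*b + 8.0199
(5) = 1.23*d^5 + 5.75*d^4 - 0.56*d^3 - 0.81*d^2 - 6.04*d + 4.95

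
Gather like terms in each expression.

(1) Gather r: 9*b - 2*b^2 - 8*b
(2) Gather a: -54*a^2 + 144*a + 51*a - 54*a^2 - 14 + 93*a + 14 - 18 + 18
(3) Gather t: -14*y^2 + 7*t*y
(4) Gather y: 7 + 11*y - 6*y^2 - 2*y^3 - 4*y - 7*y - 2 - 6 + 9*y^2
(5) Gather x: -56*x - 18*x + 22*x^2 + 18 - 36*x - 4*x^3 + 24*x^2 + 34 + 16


(1) = -2*b^2 + b
(2) = -108*a^2 + 288*a
(3) = 7*t*y - 14*y^2
(4) = -2*y^3 + 3*y^2 - 1
(5) = -4*x^3 + 46*x^2 - 110*x + 68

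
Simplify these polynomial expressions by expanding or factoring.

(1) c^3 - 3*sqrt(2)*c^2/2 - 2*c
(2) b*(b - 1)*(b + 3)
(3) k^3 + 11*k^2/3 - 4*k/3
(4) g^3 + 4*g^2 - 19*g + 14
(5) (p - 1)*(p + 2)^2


(1) = c*(c - 2*sqrt(2))*(c + sqrt(2)/2)
(2) = b^3 + 2*b^2 - 3*b
(3) = k*(k - 1/3)*(k + 4)
(4) = (g - 2)*(g - 1)*(g + 7)
(5) = p^3 + 3*p^2 - 4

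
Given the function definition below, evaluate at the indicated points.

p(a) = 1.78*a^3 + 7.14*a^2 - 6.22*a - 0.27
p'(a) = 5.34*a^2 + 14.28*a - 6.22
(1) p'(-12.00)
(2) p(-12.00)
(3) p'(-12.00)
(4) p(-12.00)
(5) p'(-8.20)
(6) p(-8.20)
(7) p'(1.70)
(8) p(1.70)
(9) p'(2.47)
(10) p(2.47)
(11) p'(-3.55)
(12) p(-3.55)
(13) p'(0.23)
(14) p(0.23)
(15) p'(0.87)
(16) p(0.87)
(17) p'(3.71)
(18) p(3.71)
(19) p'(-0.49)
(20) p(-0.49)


(1) = 591.38
(2) = -1973.31
(3) = 591.38
(4) = -1973.31
(5) = 235.75
(6) = -450.61
(7) = 33.49
(8) = 18.54
(9) = 61.63
(10) = 54.75
(11) = 10.38
(12) = 32.16
(13) = -2.65
(14) = -1.30
(15) = 10.25
(16) = 0.90
(17) = 120.26
(18) = 165.82
(19) = -11.94
(20) = 4.28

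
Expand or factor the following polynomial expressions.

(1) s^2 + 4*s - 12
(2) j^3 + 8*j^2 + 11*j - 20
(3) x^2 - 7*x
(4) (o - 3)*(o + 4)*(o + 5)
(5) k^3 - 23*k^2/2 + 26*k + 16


(1) = (s - 2)*(s + 6)
(2) = (j - 1)*(j + 4)*(j + 5)
(3) = x*(x - 7)
(4) = o^3 + 6*o^2 - 7*o - 60
(5) = (k - 8)*(k - 4)*(k + 1/2)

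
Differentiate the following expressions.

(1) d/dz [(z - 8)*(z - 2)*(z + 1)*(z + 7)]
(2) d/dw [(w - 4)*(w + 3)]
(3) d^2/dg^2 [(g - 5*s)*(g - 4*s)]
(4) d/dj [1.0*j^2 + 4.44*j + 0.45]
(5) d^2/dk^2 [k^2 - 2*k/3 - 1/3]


(1) = 4*z^3 - 6*z^2 - 114*z + 58
(2) = 2*w - 1
(3) = 2
(4) = 2.0*j + 4.44
(5) = 2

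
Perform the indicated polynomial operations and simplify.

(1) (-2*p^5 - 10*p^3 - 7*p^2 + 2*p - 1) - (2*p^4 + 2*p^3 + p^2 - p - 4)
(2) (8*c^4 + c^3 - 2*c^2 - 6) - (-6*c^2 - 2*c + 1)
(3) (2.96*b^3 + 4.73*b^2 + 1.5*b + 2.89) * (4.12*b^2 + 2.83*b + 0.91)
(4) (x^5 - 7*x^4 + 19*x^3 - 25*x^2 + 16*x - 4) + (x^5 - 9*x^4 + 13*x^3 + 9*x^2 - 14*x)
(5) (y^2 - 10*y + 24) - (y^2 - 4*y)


(1) = -2*p^5 - 2*p^4 - 12*p^3 - 8*p^2 + 3*p + 3
(2) = 8*c^4 + c^3 + 4*c^2 + 2*c - 7
(3) = 12.1952*b^5 + 27.8644*b^4 + 22.2595*b^3 + 20.4561*b^2 + 9.5437*b + 2.6299
(4) = 2*x^5 - 16*x^4 + 32*x^3 - 16*x^2 + 2*x - 4
(5) = 24 - 6*y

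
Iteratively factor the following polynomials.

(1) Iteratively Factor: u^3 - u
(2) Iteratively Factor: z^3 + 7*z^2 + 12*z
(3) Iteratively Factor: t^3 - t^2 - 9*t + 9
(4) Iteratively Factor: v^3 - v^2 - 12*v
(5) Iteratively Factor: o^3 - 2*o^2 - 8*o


(1) = (u - 1)*(u^2 + u) = (u - 1)*(u + 1)*(u)
(2) = (z)*(z^2 + 7*z + 12) = z*(z + 3)*(z + 4)
(3) = (t + 3)*(t^2 - 4*t + 3) = (t - 3)*(t + 3)*(t - 1)
(4) = (v - 4)*(v^2 + 3*v) = (v - 4)*(v + 3)*(v)
(5) = (o - 4)*(o^2 + 2*o) = o*(o - 4)*(o + 2)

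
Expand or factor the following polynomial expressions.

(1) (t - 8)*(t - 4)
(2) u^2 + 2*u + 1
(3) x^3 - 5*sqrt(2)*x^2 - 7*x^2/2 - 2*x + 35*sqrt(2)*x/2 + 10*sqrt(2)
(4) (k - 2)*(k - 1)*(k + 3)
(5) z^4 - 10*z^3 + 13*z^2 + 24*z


(1) = t^2 - 12*t + 32
(2) = (u + 1)^2
(3) = (x - 4)*(x + 1/2)*(x - 5*sqrt(2))
(4) = k^3 - 7*k + 6
(5) = z*(z - 8)*(z - 3)*(z + 1)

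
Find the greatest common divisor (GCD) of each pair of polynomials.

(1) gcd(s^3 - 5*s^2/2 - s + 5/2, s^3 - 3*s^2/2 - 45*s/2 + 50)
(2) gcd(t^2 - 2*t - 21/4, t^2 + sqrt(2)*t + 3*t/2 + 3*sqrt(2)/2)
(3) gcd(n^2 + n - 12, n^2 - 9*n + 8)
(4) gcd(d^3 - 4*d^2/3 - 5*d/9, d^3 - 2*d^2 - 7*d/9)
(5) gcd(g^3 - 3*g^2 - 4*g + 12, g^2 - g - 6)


(1) = gcd((s - 5/2)*(s - 1)*(s + 1), (s - 4)*(s - 5/2)*(s + 5)) = s - 5/2
(2) = gcd((t - 7/2)*(t + 3/2), (t + 3/2)*(t + sqrt(2))) = t + 3/2
(3) = gcd((n - 3)*(n + 4), (n - 8)*(n - 1)) = 1
(4) = d^2 + d/3
(5) = g^2 - g - 6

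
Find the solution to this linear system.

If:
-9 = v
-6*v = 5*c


Then:
c = 54/5
v = -9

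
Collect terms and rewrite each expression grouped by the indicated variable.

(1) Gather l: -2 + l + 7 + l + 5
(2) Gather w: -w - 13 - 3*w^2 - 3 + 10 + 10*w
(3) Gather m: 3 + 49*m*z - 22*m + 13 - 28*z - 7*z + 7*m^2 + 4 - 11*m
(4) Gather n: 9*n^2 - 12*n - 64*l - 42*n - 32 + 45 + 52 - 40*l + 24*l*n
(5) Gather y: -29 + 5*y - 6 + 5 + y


(1) = 2*l + 10
(2) = -3*w^2 + 9*w - 6
(3) = 7*m^2 + m*(49*z - 33) - 35*z + 20
(4) = -104*l + 9*n^2 + n*(24*l - 54) + 65
(5) = 6*y - 30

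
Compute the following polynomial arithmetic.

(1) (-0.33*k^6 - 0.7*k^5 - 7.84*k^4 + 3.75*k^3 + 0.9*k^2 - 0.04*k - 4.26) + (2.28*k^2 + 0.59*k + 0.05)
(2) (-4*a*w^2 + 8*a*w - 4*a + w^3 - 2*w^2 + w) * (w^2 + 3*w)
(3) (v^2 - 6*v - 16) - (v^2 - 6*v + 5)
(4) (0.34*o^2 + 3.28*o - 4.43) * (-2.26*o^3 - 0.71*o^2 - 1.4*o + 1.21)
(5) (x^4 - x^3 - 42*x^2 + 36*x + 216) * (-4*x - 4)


(1) = -0.33*k^6 - 0.7*k^5 - 7.84*k^4 + 3.75*k^3 + 3.18*k^2 + 0.55*k - 4.21
(2) = -4*a*w^4 - 4*a*w^3 + 20*a*w^2 - 12*a*w + w^5 + w^4 - 5*w^3 + 3*w^2
(3) = -21
(4) = -0.7684*o^5 - 7.6542*o^4 + 7.207*o^3 - 1.0353*o^2 + 10.1708*o - 5.3603
(5) = -4*x^5 + 172*x^3 + 24*x^2 - 1008*x - 864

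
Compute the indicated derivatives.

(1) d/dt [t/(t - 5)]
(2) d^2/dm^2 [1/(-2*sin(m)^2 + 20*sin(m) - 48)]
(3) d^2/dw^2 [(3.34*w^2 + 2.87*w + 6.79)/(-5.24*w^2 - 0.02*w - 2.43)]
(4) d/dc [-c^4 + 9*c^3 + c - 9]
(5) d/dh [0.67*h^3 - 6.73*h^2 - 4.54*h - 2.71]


(1) = -5/(t - 5)^2
(2) = (2*sin(m)^4 - 15*sin(m)^3 - sin(m)^2 + 150*sin(m) - 76)/(sin(m)^2 - 10*sin(m) + 24)^3
(3) = (-156.90656*w^3 - 863.449296*w^2 + 214.996152*w + 133.745656)/(143.877824*w^6 + 1.647456*w^5 + 200.172192*w^4 + 1.527992*w^3 + 92.827944*w^2 + 0.354294*w + 14.348907)
(4) = -4*c^3 + 27*c^2 + 1
(5) = 2.01*h^2 - 13.46*h - 4.54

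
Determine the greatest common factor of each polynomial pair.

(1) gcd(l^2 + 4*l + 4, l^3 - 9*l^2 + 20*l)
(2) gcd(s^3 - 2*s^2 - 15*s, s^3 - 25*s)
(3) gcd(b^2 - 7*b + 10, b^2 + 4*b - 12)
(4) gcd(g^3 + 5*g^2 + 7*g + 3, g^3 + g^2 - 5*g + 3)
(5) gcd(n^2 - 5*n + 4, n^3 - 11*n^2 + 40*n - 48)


(1) = 1
(2) = gcd(s*(s - 5)*(s + 3), s*(s - 5)*(s + 5)) = s^2 - 5*s
(3) = gcd((b - 5)*(b - 2), (b - 2)*(b + 6)) = b - 2
(4) = gcd((g + 1)^2*(g + 3), (g - 1)^2*(g + 3)) = g + 3
(5) = gcd((n - 4)*(n - 1), (n - 4)^2*(n - 3)) = n - 4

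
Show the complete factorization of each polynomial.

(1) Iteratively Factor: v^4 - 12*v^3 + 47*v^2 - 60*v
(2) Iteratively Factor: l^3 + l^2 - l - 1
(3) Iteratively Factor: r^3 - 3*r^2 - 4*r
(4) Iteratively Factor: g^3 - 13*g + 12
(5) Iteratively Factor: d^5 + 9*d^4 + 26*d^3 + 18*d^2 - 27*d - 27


(1) = (v)*(v^3 - 12*v^2 + 47*v - 60) = v*(v - 4)*(v^2 - 8*v + 15) = v*(v - 4)*(v - 3)*(v - 5)
(2) = (l + 1)*(l^2 - 1) = (l - 1)*(l + 1)*(l + 1)
(3) = (r + 1)*(r^2 - 4*r) = r*(r + 1)*(r - 4)
(4) = (g - 3)*(g^2 + 3*g - 4) = (g - 3)*(g - 1)*(g + 4)
(5) = (d + 1)*(d^4 + 8*d^3 + 18*d^2 - 27) = (d - 1)*(d + 1)*(d^3 + 9*d^2 + 27*d + 27) = (d - 1)*(d + 1)*(d + 3)*(d^2 + 6*d + 9) = (d - 1)*(d + 1)*(d + 3)^2*(d + 3)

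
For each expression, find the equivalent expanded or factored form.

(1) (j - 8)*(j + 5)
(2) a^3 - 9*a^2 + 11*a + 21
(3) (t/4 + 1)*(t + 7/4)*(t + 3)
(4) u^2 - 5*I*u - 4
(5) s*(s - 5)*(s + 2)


(1) = j^2 - 3*j - 40
(2) = (a - 7)*(a - 3)*(a + 1)
(3) = t^3/4 + 35*t^2/16 + 97*t/16 + 21/4
(4) = (u - 4*I)*(u - I)
(5) = s^3 - 3*s^2 - 10*s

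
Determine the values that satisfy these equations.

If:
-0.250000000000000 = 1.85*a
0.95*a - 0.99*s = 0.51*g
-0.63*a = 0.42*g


Then:
a = -0.14
g = 0.20
s = -0.23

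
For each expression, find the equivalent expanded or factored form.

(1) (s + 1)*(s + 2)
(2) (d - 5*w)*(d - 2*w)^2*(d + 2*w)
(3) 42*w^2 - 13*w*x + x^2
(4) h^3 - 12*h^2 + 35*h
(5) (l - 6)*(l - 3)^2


(1) = s^2 + 3*s + 2
(2) = d^4 - 7*d^3*w + 6*d^2*w^2 + 28*d*w^3 - 40*w^4
(3) = (-7*w + x)*(-6*w + x)
(4) = h*(h - 7)*(h - 5)
(5) = l^3 - 12*l^2 + 45*l - 54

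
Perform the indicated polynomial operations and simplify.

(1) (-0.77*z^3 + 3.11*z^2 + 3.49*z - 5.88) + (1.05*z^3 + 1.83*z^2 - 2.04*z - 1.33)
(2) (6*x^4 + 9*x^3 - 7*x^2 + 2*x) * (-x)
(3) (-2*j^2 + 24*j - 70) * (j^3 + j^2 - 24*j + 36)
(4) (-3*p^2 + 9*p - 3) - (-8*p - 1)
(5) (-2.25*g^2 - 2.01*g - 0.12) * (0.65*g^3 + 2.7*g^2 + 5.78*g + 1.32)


(1) = 0.28*z^3 + 4.94*z^2 + 1.45*z - 7.21
(2) = -6*x^5 - 9*x^4 + 7*x^3 - 2*x^2
(3) = -2*j^5 + 22*j^4 + 2*j^3 - 718*j^2 + 2544*j - 2520
(4) = -3*p^2 + 17*p - 2
(5) = -1.4625*g^5 - 7.3815*g^4 - 18.51*g^3 - 14.9118*g^2 - 3.3468*g - 0.1584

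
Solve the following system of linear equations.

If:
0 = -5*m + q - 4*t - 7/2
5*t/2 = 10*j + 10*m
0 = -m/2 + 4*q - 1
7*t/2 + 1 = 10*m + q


Then:
j = -49/3684
m = -134/921
q = 427/1842
t = -195/307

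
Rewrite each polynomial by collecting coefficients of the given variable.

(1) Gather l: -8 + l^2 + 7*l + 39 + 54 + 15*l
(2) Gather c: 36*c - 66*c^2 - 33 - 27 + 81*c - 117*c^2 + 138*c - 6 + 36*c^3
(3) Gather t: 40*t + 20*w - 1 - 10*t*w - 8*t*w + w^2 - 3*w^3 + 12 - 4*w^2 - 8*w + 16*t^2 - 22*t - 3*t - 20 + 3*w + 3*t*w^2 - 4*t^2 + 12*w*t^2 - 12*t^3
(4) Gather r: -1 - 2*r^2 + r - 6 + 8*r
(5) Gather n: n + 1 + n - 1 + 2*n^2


(1) = l^2 + 22*l + 85
(2) = 36*c^3 - 183*c^2 + 255*c - 66
(3) = -12*t^3 + t^2*(12*w + 12) + t*(3*w^2 - 18*w + 15) - 3*w^3 - 3*w^2 + 15*w - 9
(4) = -2*r^2 + 9*r - 7
(5) = 2*n^2 + 2*n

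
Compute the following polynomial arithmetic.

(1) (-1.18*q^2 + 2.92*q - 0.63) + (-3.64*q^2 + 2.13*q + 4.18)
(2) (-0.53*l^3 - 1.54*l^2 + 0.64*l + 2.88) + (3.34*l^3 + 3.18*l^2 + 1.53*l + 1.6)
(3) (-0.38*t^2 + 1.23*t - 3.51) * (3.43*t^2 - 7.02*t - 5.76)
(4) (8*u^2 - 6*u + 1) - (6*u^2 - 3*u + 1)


(1) = -4.82*q^2 + 5.05*q + 3.55
(2) = 2.81*l^3 + 1.64*l^2 + 2.17*l + 4.48
(3) = -1.3034*t^4 + 6.8865*t^3 - 18.4851*t^2 + 17.5554*t + 20.2176
(4) = 2*u^2 - 3*u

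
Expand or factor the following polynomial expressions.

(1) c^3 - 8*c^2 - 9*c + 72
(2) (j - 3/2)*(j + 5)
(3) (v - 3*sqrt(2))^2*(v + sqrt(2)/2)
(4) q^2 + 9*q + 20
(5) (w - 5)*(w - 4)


(1) = (c - 8)*(c - 3)*(c + 3)
(2) = j^2 + 7*j/2 - 15/2
(3) = v^3 - 11*sqrt(2)*v^2/2 + 12*v + 9*sqrt(2)
(4) = (q + 4)*(q + 5)
(5) = w^2 - 9*w + 20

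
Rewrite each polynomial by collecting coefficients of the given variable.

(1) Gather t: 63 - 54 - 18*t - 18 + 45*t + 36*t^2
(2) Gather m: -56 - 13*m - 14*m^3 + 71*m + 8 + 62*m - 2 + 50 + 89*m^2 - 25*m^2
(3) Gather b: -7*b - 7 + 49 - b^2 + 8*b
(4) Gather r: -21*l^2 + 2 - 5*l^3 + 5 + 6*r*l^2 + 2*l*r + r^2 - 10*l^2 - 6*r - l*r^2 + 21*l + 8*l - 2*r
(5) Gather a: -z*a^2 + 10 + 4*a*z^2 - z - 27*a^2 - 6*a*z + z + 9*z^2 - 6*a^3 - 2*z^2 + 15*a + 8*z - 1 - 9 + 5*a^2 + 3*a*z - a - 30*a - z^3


(1) = 36*t^2 + 27*t - 9
(2) = -14*m^3 + 64*m^2 + 120*m
(3) = -b^2 + b + 42
(4) = -5*l^3 - 31*l^2 + 29*l + r^2*(1 - l) + r*(6*l^2 + 2*l - 8) + 7
(5) = -6*a^3 + a^2*(-z - 22) + a*(4*z^2 - 3*z - 16) - z^3 + 7*z^2 + 8*z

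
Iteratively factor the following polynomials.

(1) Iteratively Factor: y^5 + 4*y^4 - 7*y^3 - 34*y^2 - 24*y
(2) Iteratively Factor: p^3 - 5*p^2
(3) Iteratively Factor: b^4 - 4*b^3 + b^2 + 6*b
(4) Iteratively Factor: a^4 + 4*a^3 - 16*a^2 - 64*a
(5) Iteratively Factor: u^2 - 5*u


(1) = (y + 1)*(y^4 + 3*y^3 - 10*y^2 - 24*y) = y*(y + 1)*(y^3 + 3*y^2 - 10*y - 24) = y*(y - 3)*(y + 1)*(y^2 + 6*y + 8) = y*(y - 3)*(y + 1)*(y + 4)*(y + 2)
(2) = (p - 5)*(p^2) = p*(p - 5)*(p)
(3) = (b)*(b^3 - 4*b^2 + b + 6) = b*(b + 1)*(b^2 - 5*b + 6) = b*(b - 2)*(b + 1)*(b - 3)
(4) = (a + 4)*(a^3 - 16*a) = (a + 4)^2*(a^2 - 4*a) = a*(a + 4)^2*(a - 4)
(5) = (u - 5)*(u)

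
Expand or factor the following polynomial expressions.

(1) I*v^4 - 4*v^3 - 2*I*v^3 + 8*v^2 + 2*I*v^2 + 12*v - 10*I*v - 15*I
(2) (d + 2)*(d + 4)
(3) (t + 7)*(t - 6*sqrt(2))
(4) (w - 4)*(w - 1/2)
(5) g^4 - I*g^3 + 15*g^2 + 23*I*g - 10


(1) = (v - 3)*(v - I)*(v + 5*I)*(I*v + I)
(2) = d^2 + 6*d + 8
(3) = t^2 - 6*sqrt(2)*t + 7*t - 42*sqrt(2)
(4) = w^2 - 9*w/2 + 2
(5) = (g - 5*I)*(g + I)^2*(g + 2*I)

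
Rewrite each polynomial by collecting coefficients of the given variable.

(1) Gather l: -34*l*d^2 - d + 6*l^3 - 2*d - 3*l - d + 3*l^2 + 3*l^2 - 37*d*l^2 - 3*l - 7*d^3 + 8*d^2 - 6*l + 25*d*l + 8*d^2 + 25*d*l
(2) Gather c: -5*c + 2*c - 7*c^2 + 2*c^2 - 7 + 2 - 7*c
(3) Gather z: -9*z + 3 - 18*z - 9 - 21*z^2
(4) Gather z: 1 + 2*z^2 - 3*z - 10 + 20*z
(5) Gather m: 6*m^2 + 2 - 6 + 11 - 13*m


(1) = -7*d^3 + 16*d^2 - 4*d + 6*l^3 + l^2*(6 - 37*d) + l*(-34*d^2 + 50*d - 12)
(2) = -5*c^2 - 10*c - 5
(3) = -21*z^2 - 27*z - 6
(4) = 2*z^2 + 17*z - 9
(5) = 6*m^2 - 13*m + 7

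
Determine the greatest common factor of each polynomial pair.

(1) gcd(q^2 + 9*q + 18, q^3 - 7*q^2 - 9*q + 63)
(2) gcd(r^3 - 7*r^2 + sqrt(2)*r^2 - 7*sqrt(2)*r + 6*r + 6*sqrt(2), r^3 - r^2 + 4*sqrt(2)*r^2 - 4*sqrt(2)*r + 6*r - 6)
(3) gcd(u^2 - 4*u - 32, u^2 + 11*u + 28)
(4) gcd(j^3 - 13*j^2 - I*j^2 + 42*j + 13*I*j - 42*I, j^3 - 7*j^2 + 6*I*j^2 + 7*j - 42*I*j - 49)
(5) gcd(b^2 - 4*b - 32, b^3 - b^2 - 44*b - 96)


(1) = gcd((q + 3)*(q + 6), (q - 7)*(q - 3)*(q + 3)) = q + 3
(2) = gcd((r - 6)*(r - 1)*(r + sqrt(2)), (r - 1)*(r + sqrt(2))*(r + 3*sqrt(2))) = r^2 + r*(-1 + sqrt(2)) - sqrt(2)
(3) = gcd((u - 8)*(u + 4), (u + 4)*(u + 7)) = u + 4
(4) = j^2 + j*(-7 - I) + 7*I
(5) = b^2 - 4*b - 32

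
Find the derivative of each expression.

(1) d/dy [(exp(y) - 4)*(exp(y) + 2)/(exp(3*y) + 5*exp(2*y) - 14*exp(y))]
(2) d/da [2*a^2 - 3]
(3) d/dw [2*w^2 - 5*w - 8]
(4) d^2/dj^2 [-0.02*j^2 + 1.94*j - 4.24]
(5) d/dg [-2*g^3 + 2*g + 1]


(1) = (-exp(4*y) + 4*exp(3*y) + 20*exp(2*y) + 80*exp(y) - 112)*exp(-y)/(exp(4*y) + 10*exp(3*y) - 3*exp(2*y) - 140*exp(y) + 196)
(2) = 4*a
(3) = 4*w - 5
(4) = -0.0400000000000000
(5) = 2 - 6*g^2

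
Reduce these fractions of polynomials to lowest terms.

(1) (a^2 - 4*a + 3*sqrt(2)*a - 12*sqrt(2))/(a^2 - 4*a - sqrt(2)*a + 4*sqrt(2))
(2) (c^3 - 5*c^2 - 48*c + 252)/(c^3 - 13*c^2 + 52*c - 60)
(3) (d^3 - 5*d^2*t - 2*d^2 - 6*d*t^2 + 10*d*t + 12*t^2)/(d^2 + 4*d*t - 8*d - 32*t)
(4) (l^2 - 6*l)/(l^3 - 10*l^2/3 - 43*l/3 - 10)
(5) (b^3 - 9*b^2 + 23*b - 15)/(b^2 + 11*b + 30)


(1) = (a + 3*sqrt(2))/(a - sqrt(2))
(2) = (c^2 + c - 42)/(c^2 - 7*c + 10)
(3) = (d^3 - 5*d^2*t - 2*d^2 - 6*d*t^2 + 10*d*t + 12*t^2)/(d^2 + 4*d*t - 8*d - 32*t)
(4) = 3*l/(3*l^2 + 8*l + 5)
(5) = (b^3 - 9*b^2 + 23*b - 15)/(b^2 + 11*b + 30)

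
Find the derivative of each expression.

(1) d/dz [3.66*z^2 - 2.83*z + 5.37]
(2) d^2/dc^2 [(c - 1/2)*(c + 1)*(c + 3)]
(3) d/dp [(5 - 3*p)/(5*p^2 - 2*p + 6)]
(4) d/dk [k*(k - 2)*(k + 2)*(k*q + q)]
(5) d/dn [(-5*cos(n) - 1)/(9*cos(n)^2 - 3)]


(1) = 7.32*z - 2.83
(2) = 6*c + 7
(3) = (15*p^2 - 50*p - 8)/(25*p^4 - 20*p^3 + 64*p^2 - 24*p + 36)
(4) = q*(4*k^3 + 3*k^2 - 8*k - 4)
(5) = (15*sin(n)^2 - 6*cos(n) - 20)*sin(n)/(3*(3*sin(n)^2 - 2)^2)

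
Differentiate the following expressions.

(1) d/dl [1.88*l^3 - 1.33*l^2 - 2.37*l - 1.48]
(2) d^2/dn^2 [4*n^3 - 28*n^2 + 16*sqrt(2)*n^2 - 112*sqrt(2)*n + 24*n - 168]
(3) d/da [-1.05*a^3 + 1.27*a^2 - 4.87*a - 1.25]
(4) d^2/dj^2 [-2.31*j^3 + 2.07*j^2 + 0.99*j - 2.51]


(1) = 5.64*l^2 - 2.66*l - 2.37
(2) = 24*n - 56 + 32*sqrt(2)
(3) = -3.15*a^2 + 2.54*a - 4.87
(4) = 4.14 - 13.86*j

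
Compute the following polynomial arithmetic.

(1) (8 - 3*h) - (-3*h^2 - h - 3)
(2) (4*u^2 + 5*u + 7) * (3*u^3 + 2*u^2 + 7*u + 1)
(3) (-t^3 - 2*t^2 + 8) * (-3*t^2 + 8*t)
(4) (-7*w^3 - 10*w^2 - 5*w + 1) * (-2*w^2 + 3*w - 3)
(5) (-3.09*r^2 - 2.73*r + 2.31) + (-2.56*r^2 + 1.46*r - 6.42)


(1) = 3*h^2 - 2*h + 11
(2) = 12*u^5 + 23*u^4 + 59*u^3 + 53*u^2 + 54*u + 7
(3) = 3*t^5 - 2*t^4 - 16*t^3 - 24*t^2 + 64*t
(4) = 14*w^5 - w^4 + w^3 + 13*w^2 + 18*w - 3
(5) = -5.65*r^2 - 1.27*r - 4.11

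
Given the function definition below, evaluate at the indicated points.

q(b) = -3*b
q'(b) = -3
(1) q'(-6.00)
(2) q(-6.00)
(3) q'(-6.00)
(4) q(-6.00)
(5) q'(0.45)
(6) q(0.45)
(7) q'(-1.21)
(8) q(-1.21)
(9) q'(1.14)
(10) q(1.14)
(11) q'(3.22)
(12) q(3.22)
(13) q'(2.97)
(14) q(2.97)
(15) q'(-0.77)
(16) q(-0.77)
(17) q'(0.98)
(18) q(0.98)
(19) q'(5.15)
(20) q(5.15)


(1) = -3.00
(2) = 18.00
(3) = -3.00
(4) = 18.00
(5) = -3.00
(6) = -1.35
(7) = -3.00
(8) = 3.63
(9) = -3.00
(10) = -3.42
(11) = -3.00
(12) = -9.66
(13) = -3.00
(14) = -8.91
(15) = -3.00
(16) = 2.31
(17) = -3.00
(18) = -2.94
(19) = -3.00
(20) = -15.45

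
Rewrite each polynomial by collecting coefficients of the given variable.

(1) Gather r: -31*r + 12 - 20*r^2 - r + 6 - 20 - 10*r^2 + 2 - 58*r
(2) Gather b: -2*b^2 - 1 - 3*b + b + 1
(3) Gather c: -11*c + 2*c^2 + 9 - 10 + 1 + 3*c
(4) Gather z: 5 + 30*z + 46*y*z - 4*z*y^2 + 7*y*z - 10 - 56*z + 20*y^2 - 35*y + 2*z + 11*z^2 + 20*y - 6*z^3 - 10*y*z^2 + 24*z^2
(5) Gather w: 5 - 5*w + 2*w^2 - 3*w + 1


(1) = -30*r^2 - 90*r
(2) = -2*b^2 - 2*b
(3) = 2*c^2 - 8*c
(4) = 20*y^2 - 15*y - 6*z^3 + z^2*(35 - 10*y) + z*(-4*y^2 + 53*y - 24) - 5
(5) = 2*w^2 - 8*w + 6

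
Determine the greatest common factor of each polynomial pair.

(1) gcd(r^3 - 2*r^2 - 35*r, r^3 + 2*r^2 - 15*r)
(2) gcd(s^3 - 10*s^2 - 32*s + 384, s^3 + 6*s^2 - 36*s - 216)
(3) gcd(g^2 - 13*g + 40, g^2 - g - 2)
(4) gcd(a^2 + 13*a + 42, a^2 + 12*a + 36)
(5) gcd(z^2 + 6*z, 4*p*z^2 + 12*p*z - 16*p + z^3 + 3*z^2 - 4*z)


(1) = r^2 + 5*r
(2) = gcd((s - 8)^2*(s + 6), (s - 6)*(s + 6)^2) = s + 6
(3) = gcd((g - 8)*(g - 5), (g - 2)*(g + 1)) = 1
(4) = a + 6
(5) = 1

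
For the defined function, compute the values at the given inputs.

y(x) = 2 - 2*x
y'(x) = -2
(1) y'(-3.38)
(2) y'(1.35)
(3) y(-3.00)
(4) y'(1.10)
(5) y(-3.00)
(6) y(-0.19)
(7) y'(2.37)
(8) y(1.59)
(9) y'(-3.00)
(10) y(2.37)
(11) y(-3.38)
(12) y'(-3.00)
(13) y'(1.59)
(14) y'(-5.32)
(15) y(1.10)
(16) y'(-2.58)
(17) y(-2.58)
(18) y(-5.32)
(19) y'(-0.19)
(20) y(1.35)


(1) = -2.00
(2) = -2.00
(3) = 8.00
(4) = -2.00
(5) = 8.00
(6) = 2.38
(7) = -2.00
(8) = -1.18
(9) = -2.00
(10) = -2.74
(11) = 8.76
(12) = -2.00
(13) = -2.00
(14) = -2.00
(15) = -0.20
(16) = -2.00
(17) = 7.16
(18) = 12.64
(19) = -2.00
(20) = -0.70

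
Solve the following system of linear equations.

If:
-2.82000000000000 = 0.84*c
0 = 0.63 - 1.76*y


Then:
c = -3.36
y = 0.36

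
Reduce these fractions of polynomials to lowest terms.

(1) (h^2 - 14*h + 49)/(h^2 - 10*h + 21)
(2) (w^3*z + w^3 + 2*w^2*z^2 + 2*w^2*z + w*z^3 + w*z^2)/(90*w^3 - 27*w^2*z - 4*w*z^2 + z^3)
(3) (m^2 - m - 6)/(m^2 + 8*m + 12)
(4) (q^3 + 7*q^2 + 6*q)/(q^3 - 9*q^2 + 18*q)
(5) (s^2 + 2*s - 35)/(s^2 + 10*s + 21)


(1) = (h - 7)/(h - 3)
(2) = (w^3*z + w^3 + 2*w^2*z^2 + 2*w^2*z + w*z^3 + w*z^2)/(90*w^3 - 27*w^2*z - 4*w*z^2 + z^3)
(3) = (m - 3)/(m + 6)
(4) = (q^2 + 7*q + 6)/(q^2 - 9*q + 18)
(5) = (s - 5)/(s + 3)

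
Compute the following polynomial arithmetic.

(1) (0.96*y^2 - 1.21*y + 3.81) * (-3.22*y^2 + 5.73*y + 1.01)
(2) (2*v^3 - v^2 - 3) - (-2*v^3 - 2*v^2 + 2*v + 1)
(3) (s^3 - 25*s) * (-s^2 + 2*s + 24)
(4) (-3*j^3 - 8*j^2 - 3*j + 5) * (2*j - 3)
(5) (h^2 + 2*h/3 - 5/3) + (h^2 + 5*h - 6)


(1) = -3.0912*y^4 + 9.397*y^3 - 18.2319*y^2 + 20.6092*y + 3.8481
(2) = 4*v^3 + v^2 - 2*v - 4
(3) = -s^5 + 2*s^4 + 49*s^3 - 50*s^2 - 600*s
(4) = -6*j^4 - 7*j^3 + 18*j^2 + 19*j - 15
(5) = 2*h^2 + 17*h/3 - 23/3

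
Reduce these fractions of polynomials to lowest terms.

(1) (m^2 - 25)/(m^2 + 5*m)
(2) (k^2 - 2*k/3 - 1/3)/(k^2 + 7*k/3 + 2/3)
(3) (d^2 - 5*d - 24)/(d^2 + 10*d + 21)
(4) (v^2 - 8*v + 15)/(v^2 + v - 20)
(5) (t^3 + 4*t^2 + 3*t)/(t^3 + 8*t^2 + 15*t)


(1) = (m - 5)/m
(2) = (k - 1)/(k + 2)
(3) = (d - 8)/(d + 7)
(4) = (v^2 - 8*v + 15)/(v^2 + v - 20)
(5) = (t + 1)/(t + 5)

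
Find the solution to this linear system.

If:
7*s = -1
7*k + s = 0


Then:
k = 1/49
s = -1/7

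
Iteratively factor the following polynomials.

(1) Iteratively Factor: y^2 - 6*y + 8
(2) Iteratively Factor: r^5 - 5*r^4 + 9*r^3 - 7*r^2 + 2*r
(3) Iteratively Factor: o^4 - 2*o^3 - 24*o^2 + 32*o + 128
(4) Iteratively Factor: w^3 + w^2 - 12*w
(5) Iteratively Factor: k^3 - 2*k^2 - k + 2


(1) = (y - 4)*(y - 2)
(2) = (r)*(r^4 - 5*r^3 + 9*r^2 - 7*r + 2) = r*(r - 2)*(r^3 - 3*r^2 + 3*r - 1) = r*(r - 2)*(r - 1)*(r^2 - 2*r + 1) = r*(r - 2)*(r - 1)^2*(r - 1)
(3) = (o + 4)*(o^3 - 6*o^2 + 32) = (o - 4)*(o + 4)*(o^2 - 2*o - 8) = (o - 4)*(o + 2)*(o + 4)*(o - 4)
(4) = (w + 4)*(w^2 - 3*w) = w*(w + 4)*(w - 3)
(5) = (k - 1)*(k^2 - k - 2) = (k - 1)*(k + 1)*(k - 2)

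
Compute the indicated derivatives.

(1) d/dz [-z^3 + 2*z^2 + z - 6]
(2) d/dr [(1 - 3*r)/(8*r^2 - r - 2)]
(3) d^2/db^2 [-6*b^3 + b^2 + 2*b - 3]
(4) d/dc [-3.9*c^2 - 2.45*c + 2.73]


(1) = -3*z^2 + 4*z + 1
(2) = (-24*r^2 + 3*r + (3*r - 1)*(16*r - 1) + 6)/(-8*r^2 + r + 2)^2
(3) = 2 - 36*b
(4) = -7.8*c - 2.45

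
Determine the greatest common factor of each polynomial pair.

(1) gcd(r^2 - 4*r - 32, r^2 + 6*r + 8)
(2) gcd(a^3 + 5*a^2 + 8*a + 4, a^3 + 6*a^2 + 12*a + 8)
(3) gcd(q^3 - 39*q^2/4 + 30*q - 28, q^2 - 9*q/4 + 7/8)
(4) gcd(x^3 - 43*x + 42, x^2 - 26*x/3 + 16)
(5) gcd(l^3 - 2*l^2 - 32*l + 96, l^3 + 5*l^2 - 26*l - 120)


(1) = gcd((r - 8)*(r + 4), (r + 2)*(r + 4)) = r + 4
(2) = gcd((a + 1)*(a + 2)^2, (a + 2)^3) = a^2 + 4*a + 4
(3) = gcd((q - 4)^2*(q - 7/4), (q - 7/4)*(q - 1/2)) = q - 7/4
(4) = gcd((x - 6)*(x - 1)*(x + 7), (x - 6)*(x - 8/3)) = x - 6
(5) = l + 6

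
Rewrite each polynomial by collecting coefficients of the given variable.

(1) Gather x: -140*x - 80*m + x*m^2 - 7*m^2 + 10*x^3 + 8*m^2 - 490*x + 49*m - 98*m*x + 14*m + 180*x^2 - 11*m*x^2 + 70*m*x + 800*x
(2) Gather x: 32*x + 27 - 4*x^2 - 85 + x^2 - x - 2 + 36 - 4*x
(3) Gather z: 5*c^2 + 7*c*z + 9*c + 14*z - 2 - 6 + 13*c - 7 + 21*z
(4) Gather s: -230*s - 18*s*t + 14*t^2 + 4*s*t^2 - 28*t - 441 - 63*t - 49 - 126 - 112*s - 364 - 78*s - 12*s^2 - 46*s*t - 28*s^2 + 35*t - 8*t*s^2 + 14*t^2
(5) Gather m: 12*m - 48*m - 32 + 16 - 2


(1) = m^2 - 17*m + 10*x^3 + x^2*(180 - 11*m) + x*(m^2 - 28*m + 170)
(2) = -3*x^2 + 27*x - 24
(3) = 5*c^2 + 22*c + z*(7*c + 35) - 15
(4) = s^2*(-8*t - 40) + s*(4*t^2 - 64*t - 420) + 28*t^2 - 56*t - 980
(5) = -36*m - 18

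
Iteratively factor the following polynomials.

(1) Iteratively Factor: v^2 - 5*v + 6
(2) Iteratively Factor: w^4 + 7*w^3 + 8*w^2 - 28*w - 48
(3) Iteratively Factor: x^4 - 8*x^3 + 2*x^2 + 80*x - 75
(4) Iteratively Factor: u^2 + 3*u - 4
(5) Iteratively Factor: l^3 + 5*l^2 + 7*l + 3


(1) = (v - 2)*(v - 3)
(2) = (w + 4)*(w^3 + 3*w^2 - 4*w - 12) = (w - 2)*(w + 4)*(w^2 + 5*w + 6) = (w - 2)*(w + 3)*(w + 4)*(w + 2)
(3) = (x - 5)*(x^3 - 3*x^2 - 13*x + 15) = (x - 5)*(x - 1)*(x^2 - 2*x - 15) = (x - 5)*(x - 1)*(x + 3)*(x - 5)
(4) = (u + 4)*(u - 1)
(5) = (l + 3)*(l^2 + 2*l + 1) = (l + 1)*(l + 3)*(l + 1)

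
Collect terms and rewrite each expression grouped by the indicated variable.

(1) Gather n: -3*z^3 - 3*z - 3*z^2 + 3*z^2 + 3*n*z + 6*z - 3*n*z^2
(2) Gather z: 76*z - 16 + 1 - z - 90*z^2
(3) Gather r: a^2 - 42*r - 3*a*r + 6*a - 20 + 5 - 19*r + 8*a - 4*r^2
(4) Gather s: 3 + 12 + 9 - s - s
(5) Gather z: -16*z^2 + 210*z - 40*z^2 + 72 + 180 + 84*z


(1) = n*(-3*z^2 + 3*z) - 3*z^3 + 3*z
(2) = -90*z^2 + 75*z - 15
(3) = a^2 + 14*a - 4*r^2 + r*(-3*a - 61) - 15
(4) = 24 - 2*s
(5) = -56*z^2 + 294*z + 252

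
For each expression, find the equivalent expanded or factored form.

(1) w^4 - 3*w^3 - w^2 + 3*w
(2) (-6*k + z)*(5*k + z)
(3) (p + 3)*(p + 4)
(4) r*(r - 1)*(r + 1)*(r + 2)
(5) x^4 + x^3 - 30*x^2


(1) = w*(w - 3)*(w - 1)*(w + 1)
(2) = -30*k^2 - k*z + z^2
(3) = p^2 + 7*p + 12
(4) = r^4 + 2*r^3 - r^2 - 2*r
(5) = x^2*(x - 5)*(x + 6)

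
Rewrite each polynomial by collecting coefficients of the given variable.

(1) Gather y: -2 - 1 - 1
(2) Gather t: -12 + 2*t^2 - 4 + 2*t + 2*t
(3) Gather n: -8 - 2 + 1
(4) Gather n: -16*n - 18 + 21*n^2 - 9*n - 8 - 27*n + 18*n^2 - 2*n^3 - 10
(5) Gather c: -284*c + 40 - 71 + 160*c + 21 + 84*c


(1) = -4
(2) = 2*t^2 + 4*t - 16
(3) = -9
(4) = -2*n^3 + 39*n^2 - 52*n - 36
(5) = -40*c - 10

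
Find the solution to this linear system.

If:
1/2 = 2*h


Then:
h = 1/4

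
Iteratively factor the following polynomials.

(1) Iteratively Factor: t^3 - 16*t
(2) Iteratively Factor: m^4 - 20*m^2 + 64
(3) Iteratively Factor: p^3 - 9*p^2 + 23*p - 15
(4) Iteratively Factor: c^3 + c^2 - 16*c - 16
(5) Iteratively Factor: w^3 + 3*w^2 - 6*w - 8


(1) = (t)*(t^2 - 16) = t*(t + 4)*(t - 4)
(2) = (m + 4)*(m^3 - 4*m^2 - 4*m + 16) = (m + 2)*(m + 4)*(m^2 - 6*m + 8) = (m - 2)*(m + 2)*(m + 4)*(m - 4)
(3) = (p - 1)*(p^2 - 8*p + 15) = (p - 3)*(p - 1)*(p - 5)
(4) = (c - 4)*(c^2 + 5*c + 4) = (c - 4)*(c + 1)*(c + 4)
(5) = (w + 1)*(w^2 + 2*w - 8) = (w - 2)*(w + 1)*(w + 4)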